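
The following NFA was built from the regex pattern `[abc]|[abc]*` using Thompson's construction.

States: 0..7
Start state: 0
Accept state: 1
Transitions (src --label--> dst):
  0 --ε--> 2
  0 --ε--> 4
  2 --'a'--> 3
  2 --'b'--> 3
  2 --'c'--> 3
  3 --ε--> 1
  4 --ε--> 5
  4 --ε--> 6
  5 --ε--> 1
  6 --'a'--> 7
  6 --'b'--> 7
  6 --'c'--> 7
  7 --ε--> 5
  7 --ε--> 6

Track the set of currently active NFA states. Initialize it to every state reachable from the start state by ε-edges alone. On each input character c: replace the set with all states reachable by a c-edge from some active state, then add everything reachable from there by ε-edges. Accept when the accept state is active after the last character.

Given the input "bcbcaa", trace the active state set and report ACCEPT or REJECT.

Answer: ACCEPT

Trace:
start: ε-closure({0}) = {0,1,2,4,5,6}
'b' @ 1: {1,3,5,6,7}  ✓accept
'c' @ 2: {1,5,6,7}  ✓accept
'b' @ 3: {1,5,6,7}  ✓accept
'c' @ 4: {1,5,6,7}  ✓accept
'a' @ 5: {1,5,6,7}  ✓accept
'a' @ 6: {1,5,6,7}  ✓accept
final: {1,5,6,7}; accept 1 in set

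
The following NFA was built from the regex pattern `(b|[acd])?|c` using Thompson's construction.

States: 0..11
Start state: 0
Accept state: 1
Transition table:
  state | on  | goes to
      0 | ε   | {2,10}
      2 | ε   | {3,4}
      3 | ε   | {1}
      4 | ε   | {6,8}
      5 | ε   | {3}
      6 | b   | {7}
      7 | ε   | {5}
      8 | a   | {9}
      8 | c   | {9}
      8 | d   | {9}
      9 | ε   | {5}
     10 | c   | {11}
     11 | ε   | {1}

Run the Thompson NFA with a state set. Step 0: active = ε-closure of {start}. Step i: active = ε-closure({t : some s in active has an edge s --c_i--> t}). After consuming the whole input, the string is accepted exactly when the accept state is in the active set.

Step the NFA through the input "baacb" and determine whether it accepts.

Answer: REJECT

Trace:
start: ε-closure({0}) = {0,1,2,3,4,6,8,10}
'b' @ 1: {1,3,5,7}  ✓accept
'a' @ 2: {}  — dead — no transitions
rest 'acb' ignored (set empty)
after full input: {}  (accept=1 not in)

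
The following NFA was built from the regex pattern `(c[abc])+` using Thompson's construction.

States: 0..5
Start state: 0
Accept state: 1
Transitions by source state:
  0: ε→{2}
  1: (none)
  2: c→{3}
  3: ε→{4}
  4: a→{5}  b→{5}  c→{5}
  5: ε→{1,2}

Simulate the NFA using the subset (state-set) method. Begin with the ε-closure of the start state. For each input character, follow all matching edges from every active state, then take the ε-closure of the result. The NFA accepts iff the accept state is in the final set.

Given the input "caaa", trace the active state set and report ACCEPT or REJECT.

Answer: REJECT

Derivation:
S₀ = ε-closure({0}) = {0,2}
'c' @ 1: {3,4}
'a' @ 2: {1,2,5}  (accept∈set)
'a' @ 3: {}  — no active states
rest 'a' ignored (set empty)
end set {} — state 1 not in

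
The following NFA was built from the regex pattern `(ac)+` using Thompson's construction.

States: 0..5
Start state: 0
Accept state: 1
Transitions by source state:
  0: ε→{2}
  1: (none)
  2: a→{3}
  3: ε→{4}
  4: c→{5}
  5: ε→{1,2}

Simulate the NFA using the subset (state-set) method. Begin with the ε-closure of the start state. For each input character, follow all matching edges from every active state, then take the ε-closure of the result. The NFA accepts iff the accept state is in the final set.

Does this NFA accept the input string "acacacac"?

start: ε-closure({0}) = {0,2}
'a' @ 1: {3,4}
'c' @ 2: {1,2,5}  ✓accept
'a' @ 3: {3,4}
'c' @ 4: {1,2,5}  ✓accept
'a' @ 5: {3,4}
'c' @ 6: {1,2,5}  ✓accept
'a' @ 7: {3,4}
'c' @ 8: {1,2,5}  ✓accept
end set {1,2,5} — state 1 in

Answer: ACCEPT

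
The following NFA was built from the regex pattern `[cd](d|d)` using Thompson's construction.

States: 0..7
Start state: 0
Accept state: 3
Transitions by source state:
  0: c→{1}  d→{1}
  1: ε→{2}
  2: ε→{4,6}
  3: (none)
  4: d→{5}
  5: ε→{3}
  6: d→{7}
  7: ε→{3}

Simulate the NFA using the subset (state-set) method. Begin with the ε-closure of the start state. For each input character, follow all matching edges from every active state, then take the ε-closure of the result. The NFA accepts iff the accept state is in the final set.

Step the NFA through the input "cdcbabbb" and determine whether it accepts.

Answer: REJECT

Trace:
initial (ε-close {0}): {0}
'c' @ 1: {1,2,4,6}
'd' @ 2: {3,5,7}  [accepting]
'c' @ 3: {}  — state set empty
rest 'babbb' ignored (set empty)
end set {} — state 3 not in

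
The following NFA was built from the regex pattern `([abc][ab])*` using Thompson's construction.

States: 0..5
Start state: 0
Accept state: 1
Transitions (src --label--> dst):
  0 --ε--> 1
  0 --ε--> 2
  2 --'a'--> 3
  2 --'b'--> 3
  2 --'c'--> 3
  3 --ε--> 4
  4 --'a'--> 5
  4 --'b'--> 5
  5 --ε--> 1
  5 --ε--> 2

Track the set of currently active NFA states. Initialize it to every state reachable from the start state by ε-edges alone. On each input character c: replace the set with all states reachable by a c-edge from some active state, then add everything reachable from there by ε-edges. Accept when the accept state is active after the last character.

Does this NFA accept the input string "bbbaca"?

S₀ = ε-closure({0}) = {0,1,2}
'b' @ 1: {3,4}
'b' @ 2: {1,2,5}  [accepting]
'b' @ 3: {3,4}
'a' @ 4: {1,2,5}  [accepting]
'c' @ 5: {3,4}
'a' @ 6: {1,2,5}  [accepting]
end set {1,2,5} — state 1 in

Answer: ACCEPT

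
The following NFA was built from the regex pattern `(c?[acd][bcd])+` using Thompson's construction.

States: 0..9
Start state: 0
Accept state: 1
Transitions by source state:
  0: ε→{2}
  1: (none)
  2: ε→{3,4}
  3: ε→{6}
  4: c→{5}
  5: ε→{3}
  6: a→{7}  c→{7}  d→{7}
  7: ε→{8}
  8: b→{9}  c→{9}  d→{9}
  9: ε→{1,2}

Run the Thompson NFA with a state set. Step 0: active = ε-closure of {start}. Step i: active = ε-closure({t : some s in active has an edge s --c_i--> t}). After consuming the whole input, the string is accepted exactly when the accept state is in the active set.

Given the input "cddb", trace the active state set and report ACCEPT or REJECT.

Answer: ACCEPT

Trace:
S₀ = ε-closure({0}) = {0,2,3,4,6}
'c' @ 1: {3,5,6,7,8}
'd' @ 2: {1,2,3,4,6,7,8,9}  [accepting]
'd' @ 3: {1,2,3,4,6,7,8,9}  [accepting]
'b' @ 4: {1,2,3,4,6,9}  [accepting]
end set {1,2,3,4,6,9} — state 1 in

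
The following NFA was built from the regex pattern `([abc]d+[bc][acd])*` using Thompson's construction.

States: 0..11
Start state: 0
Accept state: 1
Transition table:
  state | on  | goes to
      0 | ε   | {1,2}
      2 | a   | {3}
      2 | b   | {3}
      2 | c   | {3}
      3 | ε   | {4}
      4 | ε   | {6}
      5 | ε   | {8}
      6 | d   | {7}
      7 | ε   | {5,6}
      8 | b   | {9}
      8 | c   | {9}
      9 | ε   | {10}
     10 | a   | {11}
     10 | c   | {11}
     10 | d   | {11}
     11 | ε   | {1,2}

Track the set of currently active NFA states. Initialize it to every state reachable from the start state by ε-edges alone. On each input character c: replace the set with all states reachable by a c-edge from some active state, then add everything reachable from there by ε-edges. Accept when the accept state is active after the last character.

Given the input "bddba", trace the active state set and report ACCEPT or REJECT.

Answer: ACCEPT

Steps:
S₀ = ε-closure({0}) = {0,1,2}
'b' @ 1: {3,4,6}
'd' @ 2: {5,6,7,8}
'd' @ 3: {5,6,7,8}
'b' @ 4: {9,10}
'a' @ 5: {1,2,11}  [accepting]
after full input: {1,2,11}  (accept=1 in)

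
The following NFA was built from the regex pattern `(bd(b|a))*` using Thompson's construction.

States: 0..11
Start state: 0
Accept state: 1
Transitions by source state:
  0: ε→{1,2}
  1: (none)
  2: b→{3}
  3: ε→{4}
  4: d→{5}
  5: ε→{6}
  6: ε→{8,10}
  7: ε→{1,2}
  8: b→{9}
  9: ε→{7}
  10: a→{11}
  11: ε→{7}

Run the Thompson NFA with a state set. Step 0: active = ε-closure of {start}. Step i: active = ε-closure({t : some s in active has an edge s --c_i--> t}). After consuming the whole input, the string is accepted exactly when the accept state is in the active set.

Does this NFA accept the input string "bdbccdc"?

start: ε-closure({0}) = {0,1,2}
'b' @ 1: {3,4}
'd' @ 2: {5,6,8,10}
'b' @ 3: {1,2,7,9}  (accept∈set)
'c' @ 4: {}  — no active states
rest 'cdc' ignored (set empty)
final: {}; accept 1 not in set

Answer: REJECT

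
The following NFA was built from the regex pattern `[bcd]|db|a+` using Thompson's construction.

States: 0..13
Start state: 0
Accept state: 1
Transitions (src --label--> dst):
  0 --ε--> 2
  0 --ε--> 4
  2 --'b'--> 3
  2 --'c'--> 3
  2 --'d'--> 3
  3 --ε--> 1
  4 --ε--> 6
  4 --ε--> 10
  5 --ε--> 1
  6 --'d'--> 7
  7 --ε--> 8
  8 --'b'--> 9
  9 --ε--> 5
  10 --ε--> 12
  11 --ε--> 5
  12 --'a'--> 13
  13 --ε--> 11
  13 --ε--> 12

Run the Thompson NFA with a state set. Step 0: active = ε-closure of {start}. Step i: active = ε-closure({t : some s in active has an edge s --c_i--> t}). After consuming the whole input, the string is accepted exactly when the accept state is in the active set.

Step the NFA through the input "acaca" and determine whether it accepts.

start: ε-closure({0}) = {0,2,4,6,10,12}
'a' @ 1: {1,5,11,12,13}  (accept∈set)
'c' @ 2: {}  — no active states
rest 'aca' ignored (set empty)
end set {} — state 1 not in

Answer: REJECT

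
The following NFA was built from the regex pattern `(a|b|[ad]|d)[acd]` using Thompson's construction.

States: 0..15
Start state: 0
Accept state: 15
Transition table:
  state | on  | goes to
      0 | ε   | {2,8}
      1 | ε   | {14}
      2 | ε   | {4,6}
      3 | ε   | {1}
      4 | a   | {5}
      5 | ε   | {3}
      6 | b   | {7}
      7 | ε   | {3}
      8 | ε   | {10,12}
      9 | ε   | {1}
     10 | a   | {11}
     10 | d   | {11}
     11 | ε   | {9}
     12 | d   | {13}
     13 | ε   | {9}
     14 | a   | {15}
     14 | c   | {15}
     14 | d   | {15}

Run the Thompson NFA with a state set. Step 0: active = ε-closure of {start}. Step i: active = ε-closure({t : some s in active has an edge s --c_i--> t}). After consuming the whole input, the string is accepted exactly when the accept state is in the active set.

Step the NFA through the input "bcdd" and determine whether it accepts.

Answer: REJECT

Steps:
initial (ε-close {0}): {0,2,4,6,8,10,12}
'b' @ 1: {1,3,7,14}
'c' @ 2: {15}  ✓accept
'd' @ 3: {}  — dead — no transitions
rest 'd' ignored (set empty)
final: {}; accept 15 not in set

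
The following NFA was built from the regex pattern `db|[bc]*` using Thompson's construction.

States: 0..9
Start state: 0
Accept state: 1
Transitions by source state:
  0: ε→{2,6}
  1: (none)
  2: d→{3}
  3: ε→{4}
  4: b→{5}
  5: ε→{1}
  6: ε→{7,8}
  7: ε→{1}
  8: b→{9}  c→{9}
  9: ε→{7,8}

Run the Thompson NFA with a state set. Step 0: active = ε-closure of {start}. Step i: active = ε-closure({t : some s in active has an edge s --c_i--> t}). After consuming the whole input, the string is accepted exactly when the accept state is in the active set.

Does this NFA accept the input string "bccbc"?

start: ε-closure({0}) = {0,1,2,6,7,8}
'b' @ 1: {1,7,8,9}  [accepting]
'c' @ 2: {1,7,8,9}  [accepting]
'c' @ 3: {1,7,8,9}  [accepting]
'b' @ 4: {1,7,8,9}  [accepting]
'c' @ 5: {1,7,8,9}  [accepting]
final: {1,7,8,9}; accept 1 in set

Answer: ACCEPT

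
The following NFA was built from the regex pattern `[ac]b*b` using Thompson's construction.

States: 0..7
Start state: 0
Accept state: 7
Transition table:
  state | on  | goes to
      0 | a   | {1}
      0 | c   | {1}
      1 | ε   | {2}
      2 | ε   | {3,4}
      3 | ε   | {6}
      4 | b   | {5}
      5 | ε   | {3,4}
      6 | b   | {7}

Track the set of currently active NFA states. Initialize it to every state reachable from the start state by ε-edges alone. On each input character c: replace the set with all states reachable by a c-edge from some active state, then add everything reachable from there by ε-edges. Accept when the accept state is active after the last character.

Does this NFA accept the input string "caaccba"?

start: ε-closure({0}) = {0}
'c' @ 1: {1,2,3,4,6}
'a' @ 2: {}  — no active states
rest 'accba' ignored (set empty)
end set {} — state 7 not in

Answer: REJECT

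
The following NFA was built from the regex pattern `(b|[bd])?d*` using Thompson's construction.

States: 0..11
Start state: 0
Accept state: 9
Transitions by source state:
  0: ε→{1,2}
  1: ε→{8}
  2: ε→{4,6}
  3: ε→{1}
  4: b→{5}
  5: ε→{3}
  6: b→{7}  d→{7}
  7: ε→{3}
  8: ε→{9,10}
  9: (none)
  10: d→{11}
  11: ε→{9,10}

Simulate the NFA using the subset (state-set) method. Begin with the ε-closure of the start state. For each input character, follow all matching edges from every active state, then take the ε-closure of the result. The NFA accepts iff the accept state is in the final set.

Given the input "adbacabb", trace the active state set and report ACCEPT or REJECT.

Answer: REJECT

Trace:
start: ε-closure({0}) = {0,1,2,4,6,8,9,10}
'a' @ 1: {}  — state set empty
rest 'dbacabb' ignored (set empty)
end set {} — state 9 not in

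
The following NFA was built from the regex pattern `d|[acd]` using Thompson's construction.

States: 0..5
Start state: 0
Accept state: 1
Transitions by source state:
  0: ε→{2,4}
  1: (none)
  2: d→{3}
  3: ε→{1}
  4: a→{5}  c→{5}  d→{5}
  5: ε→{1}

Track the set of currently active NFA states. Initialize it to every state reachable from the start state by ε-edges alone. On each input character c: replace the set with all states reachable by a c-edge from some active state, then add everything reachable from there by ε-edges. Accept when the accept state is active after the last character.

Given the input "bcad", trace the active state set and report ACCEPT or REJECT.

start: ε-closure({0}) = {0,2,4}
'b' @ 1: {}  — no active states
rest 'cad' ignored (set empty)
end set {} — state 1 not in

Answer: REJECT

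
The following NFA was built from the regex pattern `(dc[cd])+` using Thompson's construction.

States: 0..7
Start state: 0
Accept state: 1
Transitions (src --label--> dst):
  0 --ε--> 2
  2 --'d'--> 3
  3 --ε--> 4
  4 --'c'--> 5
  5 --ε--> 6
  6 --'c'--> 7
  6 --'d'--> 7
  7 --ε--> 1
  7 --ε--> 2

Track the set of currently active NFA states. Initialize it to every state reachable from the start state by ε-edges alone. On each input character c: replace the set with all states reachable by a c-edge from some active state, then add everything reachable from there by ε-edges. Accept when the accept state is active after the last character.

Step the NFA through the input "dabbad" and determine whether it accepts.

Answer: REJECT

Derivation:
start: ε-closure({0}) = {0,2}
'd' @ 1: {3,4}
'a' @ 2: {}  — no active states
rest 'bbad' ignored (set empty)
end set {} — state 1 not in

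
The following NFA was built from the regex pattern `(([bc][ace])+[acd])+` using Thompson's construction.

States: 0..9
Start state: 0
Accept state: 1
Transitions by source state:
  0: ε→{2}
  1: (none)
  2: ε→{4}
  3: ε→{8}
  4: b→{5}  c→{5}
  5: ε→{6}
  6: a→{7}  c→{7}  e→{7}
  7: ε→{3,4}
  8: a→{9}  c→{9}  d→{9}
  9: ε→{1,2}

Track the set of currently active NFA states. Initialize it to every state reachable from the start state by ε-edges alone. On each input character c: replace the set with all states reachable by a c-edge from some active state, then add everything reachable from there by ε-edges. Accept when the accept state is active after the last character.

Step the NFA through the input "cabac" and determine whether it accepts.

start: ε-closure({0}) = {0,2,4}
'c' @ 1: {5,6}
'a' @ 2: {3,4,7,8}
'b' @ 3: {5,6}
'a' @ 4: {3,4,7,8}
'c' @ 5: {1,2,4,5,6,9}  [accepting]
after full input: {1,2,4,5,6,9}  (accept=1 in)

Answer: ACCEPT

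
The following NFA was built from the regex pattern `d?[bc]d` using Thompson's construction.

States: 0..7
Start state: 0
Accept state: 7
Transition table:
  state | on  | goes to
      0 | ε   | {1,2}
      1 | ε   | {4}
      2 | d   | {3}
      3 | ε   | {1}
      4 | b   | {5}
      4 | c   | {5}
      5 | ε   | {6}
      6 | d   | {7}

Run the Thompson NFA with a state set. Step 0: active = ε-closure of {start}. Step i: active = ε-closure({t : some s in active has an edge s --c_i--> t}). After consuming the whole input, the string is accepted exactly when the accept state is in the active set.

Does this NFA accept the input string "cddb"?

S₀ = ε-closure({0}) = {0,1,2,4}
'c' @ 1: {5,6}
'd' @ 2: {7}  [accepting]
'd' @ 3: {}  — state set empty
rest 'b' ignored (set empty)
final: {}; accept 7 not in set

Answer: REJECT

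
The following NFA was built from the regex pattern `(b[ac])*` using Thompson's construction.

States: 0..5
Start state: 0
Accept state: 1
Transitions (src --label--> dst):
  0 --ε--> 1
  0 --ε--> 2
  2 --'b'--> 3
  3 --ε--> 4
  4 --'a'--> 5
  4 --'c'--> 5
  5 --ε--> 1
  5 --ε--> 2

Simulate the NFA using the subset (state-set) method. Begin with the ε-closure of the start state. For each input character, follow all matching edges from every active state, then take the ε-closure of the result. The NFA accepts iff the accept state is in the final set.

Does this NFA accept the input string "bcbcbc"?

start: ε-closure({0}) = {0,1,2}
'b' @ 1: {3,4}
'c' @ 2: {1,2,5}  (accept∈set)
'b' @ 3: {3,4}
'c' @ 4: {1,2,5}  (accept∈set)
'b' @ 5: {3,4}
'c' @ 6: {1,2,5}  (accept∈set)
end set {1,2,5} — state 1 in

Answer: ACCEPT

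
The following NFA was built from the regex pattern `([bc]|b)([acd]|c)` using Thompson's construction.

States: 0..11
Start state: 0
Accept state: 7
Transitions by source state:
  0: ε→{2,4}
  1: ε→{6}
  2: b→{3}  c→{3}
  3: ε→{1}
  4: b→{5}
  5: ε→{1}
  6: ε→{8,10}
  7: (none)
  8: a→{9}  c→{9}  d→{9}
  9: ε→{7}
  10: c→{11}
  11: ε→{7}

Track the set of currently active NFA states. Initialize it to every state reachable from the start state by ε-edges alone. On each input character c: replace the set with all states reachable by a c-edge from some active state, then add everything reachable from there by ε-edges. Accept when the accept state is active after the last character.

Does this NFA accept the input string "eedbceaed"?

Answer: REJECT

Trace:
initial (ε-close {0}): {0,2,4}
'e' @ 1: {}  — dead — no transitions
rest 'edbceaed' ignored (set empty)
final: {}; accept 7 not in set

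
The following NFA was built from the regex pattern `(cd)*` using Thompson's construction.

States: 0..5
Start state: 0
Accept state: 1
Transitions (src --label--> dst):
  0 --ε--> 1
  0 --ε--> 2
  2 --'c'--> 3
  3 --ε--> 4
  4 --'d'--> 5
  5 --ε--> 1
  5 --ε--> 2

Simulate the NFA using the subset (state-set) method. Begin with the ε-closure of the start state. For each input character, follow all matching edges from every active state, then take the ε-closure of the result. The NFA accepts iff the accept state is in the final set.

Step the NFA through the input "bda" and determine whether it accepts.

Answer: REJECT

Trace:
initial (ε-close {0}): {0,1,2}
'b' @ 1: {}  — no active states
rest 'da' ignored (set empty)
after full input: {}  (accept=1 not in)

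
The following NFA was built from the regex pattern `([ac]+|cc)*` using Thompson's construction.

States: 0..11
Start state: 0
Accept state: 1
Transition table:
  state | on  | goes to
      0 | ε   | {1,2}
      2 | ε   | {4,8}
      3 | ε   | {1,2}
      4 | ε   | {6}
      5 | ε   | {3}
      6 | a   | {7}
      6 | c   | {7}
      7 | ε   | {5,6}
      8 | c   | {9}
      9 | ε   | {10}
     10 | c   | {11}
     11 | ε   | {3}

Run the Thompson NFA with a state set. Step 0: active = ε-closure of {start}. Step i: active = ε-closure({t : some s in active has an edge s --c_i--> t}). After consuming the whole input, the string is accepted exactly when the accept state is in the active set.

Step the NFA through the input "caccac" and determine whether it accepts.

Answer: ACCEPT

Trace:
start: ε-closure({0}) = {0,1,2,4,6,8}
'c' @ 1: {1,2,3,4,5,6,7,8,9,10}  [accepting]
'a' @ 2: {1,2,3,4,5,6,7,8}  [accepting]
'c' @ 3: {1,2,3,4,5,6,7,8,9,10}  [accepting]
'c' @ 4: {1,2,3,4,5,6,7,8,9,10,11}  [accepting]
'a' @ 5: {1,2,3,4,5,6,7,8}  [accepting]
'c' @ 6: {1,2,3,4,5,6,7,8,9,10}  [accepting]
after full input: {1,2,3,4,5,6,7,8,9,10}  (accept=1 in)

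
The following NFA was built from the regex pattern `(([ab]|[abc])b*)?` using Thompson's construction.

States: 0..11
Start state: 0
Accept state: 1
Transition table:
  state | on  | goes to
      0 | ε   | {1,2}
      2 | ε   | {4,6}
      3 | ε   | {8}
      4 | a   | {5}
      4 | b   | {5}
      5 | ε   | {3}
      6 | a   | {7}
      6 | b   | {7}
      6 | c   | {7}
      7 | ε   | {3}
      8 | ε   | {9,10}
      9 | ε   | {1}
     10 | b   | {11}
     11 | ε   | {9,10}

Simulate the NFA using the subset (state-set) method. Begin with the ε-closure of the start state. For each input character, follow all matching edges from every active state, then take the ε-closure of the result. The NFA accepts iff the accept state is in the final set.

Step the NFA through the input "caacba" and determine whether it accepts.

S₀ = ε-closure({0}) = {0,1,2,4,6}
'c' @ 1: {1,3,7,8,9,10}  [accepting]
'a' @ 2: {}  — dead — no transitions
rest 'acba' ignored (set empty)
after full input: {}  (accept=1 not in)

Answer: REJECT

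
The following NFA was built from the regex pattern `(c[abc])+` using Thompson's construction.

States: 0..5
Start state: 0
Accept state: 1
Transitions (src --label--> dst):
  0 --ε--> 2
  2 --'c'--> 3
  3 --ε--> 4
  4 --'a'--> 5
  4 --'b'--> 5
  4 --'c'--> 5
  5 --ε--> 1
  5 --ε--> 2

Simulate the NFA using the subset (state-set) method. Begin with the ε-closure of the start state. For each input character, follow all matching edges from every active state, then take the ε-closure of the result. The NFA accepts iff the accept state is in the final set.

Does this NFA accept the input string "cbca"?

initial (ε-close {0}): {0,2}
'c' @ 1: {3,4}
'b' @ 2: {1,2,5}  (accept∈set)
'c' @ 3: {3,4}
'a' @ 4: {1,2,5}  (accept∈set)
end set {1,2,5} — state 1 in

Answer: ACCEPT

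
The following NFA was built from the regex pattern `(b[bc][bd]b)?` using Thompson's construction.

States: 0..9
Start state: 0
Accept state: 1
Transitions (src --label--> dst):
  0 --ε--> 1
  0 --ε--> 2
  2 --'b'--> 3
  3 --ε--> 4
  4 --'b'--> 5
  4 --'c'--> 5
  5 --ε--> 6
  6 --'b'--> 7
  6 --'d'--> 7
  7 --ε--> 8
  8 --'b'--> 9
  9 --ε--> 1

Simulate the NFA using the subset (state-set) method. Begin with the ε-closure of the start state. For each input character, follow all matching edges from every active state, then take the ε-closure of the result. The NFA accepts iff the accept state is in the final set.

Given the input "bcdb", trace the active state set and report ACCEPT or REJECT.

Answer: ACCEPT

Derivation:
initial (ε-close {0}): {0,1,2}
'b' @ 1: {3,4}
'c' @ 2: {5,6}
'd' @ 3: {7,8}
'b' @ 4: {1,9}  (accept∈set)
final: {1,9}; accept 1 in set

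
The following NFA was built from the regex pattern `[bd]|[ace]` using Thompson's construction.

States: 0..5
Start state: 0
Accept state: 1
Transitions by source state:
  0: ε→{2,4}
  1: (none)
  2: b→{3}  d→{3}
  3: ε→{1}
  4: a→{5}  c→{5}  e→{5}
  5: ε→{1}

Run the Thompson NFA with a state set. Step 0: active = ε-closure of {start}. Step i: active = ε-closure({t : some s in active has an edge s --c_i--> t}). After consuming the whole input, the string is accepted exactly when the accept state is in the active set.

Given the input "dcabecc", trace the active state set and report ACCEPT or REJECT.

Answer: REJECT

Steps:
start: ε-closure({0}) = {0,2,4}
'd' @ 1: {1,3}  [accepting]
'c' @ 2: {}  — state set empty
rest 'abecc' ignored (set empty)
final: {}; accept 1 not in set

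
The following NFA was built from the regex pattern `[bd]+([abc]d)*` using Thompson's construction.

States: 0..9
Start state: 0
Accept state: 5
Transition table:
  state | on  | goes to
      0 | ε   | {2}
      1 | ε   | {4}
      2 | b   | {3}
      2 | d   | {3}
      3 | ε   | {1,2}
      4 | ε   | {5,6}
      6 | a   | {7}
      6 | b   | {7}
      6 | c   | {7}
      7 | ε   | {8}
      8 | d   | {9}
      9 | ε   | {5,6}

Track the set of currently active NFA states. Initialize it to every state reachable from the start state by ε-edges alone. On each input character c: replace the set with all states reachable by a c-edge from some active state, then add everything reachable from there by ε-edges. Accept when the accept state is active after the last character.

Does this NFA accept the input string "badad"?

Answer: ACCEPT

Derivation:
initial (ε-close {0}): {0,2}
'b' @ 1: {1,2,3,4,5,6}  [accepting]
'a' @ 2: {7,8}
'd' @ 3: {5,6,9}  [accepting]
'a' @ 4: {7,8}
'd' @ 5: {5,6,9}  [accepting]
final: {5,6,9}; accept 5 in set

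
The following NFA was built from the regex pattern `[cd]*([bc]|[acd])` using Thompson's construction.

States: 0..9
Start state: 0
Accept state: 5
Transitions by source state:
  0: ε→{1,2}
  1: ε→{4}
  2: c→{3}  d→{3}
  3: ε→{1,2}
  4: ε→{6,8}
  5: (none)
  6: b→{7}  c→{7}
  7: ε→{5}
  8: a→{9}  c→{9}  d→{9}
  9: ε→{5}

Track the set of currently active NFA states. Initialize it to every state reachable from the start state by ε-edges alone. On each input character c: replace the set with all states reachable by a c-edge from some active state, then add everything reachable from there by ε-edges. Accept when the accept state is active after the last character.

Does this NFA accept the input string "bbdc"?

Answer: REJECT

Derivation:
initial (ε-close {0}): {0,1,2,4,6,8}
'b' @ 1: {5,7}  (accept∈set)
'b' @ 2: {}  — state set empty
rest 'dc' ignored (set empty)
after full input: {}  (accept=5 not in)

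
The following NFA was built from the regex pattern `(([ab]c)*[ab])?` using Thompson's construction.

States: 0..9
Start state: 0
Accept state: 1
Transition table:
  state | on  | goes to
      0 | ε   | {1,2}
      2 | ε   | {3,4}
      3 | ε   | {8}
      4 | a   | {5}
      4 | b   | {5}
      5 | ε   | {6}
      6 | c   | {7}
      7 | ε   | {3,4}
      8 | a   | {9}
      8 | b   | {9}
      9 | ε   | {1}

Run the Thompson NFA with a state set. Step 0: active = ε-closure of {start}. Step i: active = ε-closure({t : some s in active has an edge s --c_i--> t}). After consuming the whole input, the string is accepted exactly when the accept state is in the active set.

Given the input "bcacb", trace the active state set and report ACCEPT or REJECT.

initial (ε-close {0}): {0,1,2,3,4,8}
'b' @ 1: {1,5,6,9}  [accepting]
'c' @ 2: {3,4,7,8}
'a' @ 3: {1,5,6,9}  [accepting]
'c' @ 4: {3,4,7,8}
'b' @ 5: {1,5,6,9}  [accepting]
final: {1,5,6,9}; accept 1 in set

Answer: ACCEPT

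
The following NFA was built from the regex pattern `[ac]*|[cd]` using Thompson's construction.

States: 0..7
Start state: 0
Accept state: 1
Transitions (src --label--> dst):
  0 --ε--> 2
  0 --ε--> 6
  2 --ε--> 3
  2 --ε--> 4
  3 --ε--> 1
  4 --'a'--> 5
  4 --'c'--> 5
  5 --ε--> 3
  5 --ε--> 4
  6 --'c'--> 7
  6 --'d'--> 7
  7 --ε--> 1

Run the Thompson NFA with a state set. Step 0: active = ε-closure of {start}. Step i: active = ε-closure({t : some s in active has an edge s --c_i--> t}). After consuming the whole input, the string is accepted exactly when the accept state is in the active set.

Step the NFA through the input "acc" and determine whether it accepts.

Answer: ACCEPT

Steps:
S₀ = ε-closure({0}) = {0,1,2,3,4,6}
'a' @ 1: {1,3,4,5}  (accept∈set)
'c' @ 2: {1,3,4,5}  (accept∈set)
'c' @ 3: {1,3,4,5}  (accept∈set)
after full input: {1,3,4,5}  (accept=1 in)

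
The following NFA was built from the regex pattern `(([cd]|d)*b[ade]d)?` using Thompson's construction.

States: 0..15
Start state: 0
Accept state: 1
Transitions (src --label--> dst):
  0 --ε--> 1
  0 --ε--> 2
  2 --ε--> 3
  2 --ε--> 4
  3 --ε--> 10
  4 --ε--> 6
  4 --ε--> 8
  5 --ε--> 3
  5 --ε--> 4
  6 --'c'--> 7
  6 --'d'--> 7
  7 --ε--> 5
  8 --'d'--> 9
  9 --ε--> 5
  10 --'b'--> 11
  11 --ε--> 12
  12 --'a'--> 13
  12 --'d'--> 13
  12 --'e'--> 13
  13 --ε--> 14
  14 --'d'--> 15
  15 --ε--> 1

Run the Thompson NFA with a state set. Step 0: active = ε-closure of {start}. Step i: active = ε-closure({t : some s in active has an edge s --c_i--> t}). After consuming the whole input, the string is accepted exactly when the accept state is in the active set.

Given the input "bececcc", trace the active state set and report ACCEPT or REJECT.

Answer: REJECT

Steps:
start: ε-closure({0}) = {0,1,2,3,4,6,8,10}
'b' @ 1: {11,12}
'e' @ 2: {13,14}
'c' @ 3: {}  — no active states
rest 'eccc' ignored (set empty)
final: {}; accept 1 not in set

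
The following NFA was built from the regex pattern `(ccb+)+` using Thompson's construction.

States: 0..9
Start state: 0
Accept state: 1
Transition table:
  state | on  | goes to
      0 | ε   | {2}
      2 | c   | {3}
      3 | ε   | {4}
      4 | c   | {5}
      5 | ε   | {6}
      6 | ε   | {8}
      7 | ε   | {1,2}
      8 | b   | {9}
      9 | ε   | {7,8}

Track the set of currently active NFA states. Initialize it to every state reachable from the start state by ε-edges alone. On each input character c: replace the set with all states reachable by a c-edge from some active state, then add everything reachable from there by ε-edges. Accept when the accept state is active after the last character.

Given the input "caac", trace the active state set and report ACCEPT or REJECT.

Answer: REJECT

Trace:
initial (ε-close {0}): {0,2}
'c' @ 1: {3,4}
'a' @ 2: {}  — state set empty
rest 'ac' ignored (set empty)
end set {} — state 1 not in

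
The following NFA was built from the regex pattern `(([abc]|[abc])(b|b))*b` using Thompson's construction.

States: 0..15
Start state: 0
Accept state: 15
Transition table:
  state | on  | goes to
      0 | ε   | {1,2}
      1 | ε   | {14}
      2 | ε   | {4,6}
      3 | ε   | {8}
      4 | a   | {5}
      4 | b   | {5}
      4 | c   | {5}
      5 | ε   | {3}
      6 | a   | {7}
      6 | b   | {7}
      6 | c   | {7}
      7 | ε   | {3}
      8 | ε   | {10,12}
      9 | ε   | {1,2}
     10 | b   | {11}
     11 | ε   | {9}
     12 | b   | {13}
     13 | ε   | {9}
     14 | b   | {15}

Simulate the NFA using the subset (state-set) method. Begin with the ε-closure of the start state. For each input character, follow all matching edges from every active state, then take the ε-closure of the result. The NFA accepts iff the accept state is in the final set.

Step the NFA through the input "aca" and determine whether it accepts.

initial (ε-close {0}): {0,1,2,4,6,14}
'a' @ 1: {3,5,7,8,10,12}
'c' @ 2: {}  — dead — no transitions
rest 'a' ignored (set empty)
final: {}; accept 15 not in set

Answer: REJECT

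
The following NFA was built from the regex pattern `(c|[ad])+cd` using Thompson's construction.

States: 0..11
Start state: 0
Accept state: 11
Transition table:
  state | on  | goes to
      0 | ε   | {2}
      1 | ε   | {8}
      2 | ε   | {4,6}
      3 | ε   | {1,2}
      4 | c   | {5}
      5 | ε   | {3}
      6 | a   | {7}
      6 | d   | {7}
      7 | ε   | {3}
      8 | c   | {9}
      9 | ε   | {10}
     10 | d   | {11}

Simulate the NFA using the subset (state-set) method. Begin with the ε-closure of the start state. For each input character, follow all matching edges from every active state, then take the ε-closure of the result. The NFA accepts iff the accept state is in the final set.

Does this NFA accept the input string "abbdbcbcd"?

Answer: REJECT

Steps:
initial (ε-close {0}): {0,2,4,6}
'a' @ 1: {1,2,3,4,6,7,8}
'b' @ 2: {}  — dead — no transitions
rest 'bdbcbcd' ignored (set empty)
final: {}; accept 11 not in set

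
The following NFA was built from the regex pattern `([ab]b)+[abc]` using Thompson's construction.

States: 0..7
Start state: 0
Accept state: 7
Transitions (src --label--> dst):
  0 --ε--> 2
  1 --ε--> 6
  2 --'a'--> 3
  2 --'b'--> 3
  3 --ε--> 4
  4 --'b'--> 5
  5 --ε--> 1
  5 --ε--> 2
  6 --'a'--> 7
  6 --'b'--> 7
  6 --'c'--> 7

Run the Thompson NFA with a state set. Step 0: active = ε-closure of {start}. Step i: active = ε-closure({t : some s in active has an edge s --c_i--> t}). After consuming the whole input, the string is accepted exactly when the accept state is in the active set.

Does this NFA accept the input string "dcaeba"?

Answer: REJECT

Trace:
S₀ = ε-closure({0}) = {0,2}
'd' @ 1: {}  — no active states
rest 'caeba' ignored (set empty)
after full input: {}  (accept=7 not in)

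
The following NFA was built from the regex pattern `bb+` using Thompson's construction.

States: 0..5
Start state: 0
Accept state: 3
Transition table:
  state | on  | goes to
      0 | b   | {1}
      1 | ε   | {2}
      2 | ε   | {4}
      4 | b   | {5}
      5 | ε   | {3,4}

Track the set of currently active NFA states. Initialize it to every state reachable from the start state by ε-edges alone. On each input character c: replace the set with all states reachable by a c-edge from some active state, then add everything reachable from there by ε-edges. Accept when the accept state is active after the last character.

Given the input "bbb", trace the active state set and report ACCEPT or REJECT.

initial (ε-close {0}): {0}
'b' @ 1: {1,2,4}
'b' @ 2: {3,4,5}  ✓accept
'b' @ 3: {3,4,5}  ✓accept
final: {3,4,5}; accept 3 in set

Answer: ACCEPT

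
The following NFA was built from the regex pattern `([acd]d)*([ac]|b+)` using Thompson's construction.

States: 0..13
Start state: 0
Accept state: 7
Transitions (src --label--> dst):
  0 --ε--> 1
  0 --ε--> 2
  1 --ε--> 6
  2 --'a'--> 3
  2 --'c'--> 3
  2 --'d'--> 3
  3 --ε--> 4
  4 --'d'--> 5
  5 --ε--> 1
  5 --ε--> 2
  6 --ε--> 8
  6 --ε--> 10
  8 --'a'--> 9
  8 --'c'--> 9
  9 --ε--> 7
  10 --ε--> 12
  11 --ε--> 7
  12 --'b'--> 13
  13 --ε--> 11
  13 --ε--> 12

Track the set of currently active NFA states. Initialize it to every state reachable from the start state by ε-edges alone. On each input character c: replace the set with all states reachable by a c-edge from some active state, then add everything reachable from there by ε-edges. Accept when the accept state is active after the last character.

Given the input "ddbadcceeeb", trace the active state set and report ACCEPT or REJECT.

start: ε-closure({0}) = {0,1,2,6,8,10,12}
'd' @ 1: {3,4}
'd' @ 2: {1,2,5,6,8,10,12}
'b' @ 3: {7,11,12,13}  [accepting]
'a' @ 4: {}  — state set empty
rest 'dcceeeb' ignored (set empty)
end set {} — state 7 not in

Answer: REJECT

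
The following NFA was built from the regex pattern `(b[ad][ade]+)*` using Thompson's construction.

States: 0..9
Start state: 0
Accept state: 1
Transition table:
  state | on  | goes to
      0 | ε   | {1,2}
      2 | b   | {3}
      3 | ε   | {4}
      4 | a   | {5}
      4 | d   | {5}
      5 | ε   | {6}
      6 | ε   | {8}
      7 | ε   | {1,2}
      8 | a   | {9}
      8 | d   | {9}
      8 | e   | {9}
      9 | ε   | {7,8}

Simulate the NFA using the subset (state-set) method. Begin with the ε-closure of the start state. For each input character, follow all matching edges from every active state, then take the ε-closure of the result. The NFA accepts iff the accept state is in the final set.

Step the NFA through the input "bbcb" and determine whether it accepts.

initial (ε-close {0}): {0,1,2}
'b' @ 1: {3,4}
'b' @ 2: {}  — no active states
rest 'cb' ignored (set empty)
after full input: {}  (accept=1 not in)

Answer: REJECT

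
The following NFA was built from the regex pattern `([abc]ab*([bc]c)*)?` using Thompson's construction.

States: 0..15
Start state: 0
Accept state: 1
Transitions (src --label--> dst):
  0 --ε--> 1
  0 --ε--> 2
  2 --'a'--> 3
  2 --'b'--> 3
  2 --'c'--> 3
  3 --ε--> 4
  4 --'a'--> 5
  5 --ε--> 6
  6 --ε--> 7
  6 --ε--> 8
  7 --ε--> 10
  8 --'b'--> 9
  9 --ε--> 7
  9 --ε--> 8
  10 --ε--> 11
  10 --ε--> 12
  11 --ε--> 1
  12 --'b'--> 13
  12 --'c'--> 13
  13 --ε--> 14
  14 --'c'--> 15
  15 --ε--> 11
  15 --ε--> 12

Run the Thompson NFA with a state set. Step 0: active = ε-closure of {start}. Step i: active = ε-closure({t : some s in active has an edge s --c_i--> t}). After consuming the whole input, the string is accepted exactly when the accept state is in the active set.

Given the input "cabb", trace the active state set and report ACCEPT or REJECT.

S₀ = ε-closure({0}) = {0,1,2}
'c' @ 1: {3,4}
'a' @ 2: {1,5,6,7,8,10,11,12}  ✓accept
'b' @ 3: {1,7,8,9,10,11,12,13,14}  ✓accept
'b' @ 4: {1,7,8,9,10,11,12,13,14}  ✓accept
after full input: {1,7,8,9,10,11,12,13,14}  (accept=1 in)

Answer: ACCEPT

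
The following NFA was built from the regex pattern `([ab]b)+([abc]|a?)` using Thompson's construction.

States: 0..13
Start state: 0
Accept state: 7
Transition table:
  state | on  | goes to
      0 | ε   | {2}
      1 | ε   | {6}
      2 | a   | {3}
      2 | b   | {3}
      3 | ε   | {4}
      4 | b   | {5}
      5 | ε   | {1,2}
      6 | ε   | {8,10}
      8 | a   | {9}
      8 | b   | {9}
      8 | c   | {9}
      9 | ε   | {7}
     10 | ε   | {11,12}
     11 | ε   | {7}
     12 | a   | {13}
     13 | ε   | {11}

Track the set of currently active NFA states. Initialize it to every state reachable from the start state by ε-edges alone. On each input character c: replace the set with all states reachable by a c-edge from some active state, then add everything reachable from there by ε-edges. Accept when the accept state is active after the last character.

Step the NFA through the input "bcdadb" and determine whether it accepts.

initial (ε-close {0}): {0,2}
'b' @ 1: {3,4}
'c' @ 2: {}  — state set empty
rest 'dadb' ignored (set empty)
final: {}; accept 7 not in set

Answer: REJECT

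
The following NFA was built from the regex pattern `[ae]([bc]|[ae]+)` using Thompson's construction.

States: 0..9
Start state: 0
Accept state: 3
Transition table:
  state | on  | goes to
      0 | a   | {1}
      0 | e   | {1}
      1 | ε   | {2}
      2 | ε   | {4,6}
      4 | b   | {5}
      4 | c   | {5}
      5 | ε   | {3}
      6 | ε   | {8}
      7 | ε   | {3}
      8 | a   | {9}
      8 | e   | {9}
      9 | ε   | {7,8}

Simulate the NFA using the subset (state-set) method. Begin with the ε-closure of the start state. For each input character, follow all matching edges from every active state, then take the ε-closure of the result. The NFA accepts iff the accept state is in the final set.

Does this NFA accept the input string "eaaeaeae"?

Answer: ACCEPT

Derivation:
start: ε-closure({0}) = {0}
'e' @ 1: {1,2,4,6,8}
'a' @ 2: {3,7,8,9}  (accept∈set)
'a' @ 3: {3,7,8,9}  (accept∈set)
'e' @ 4: {3,7,8,9}  (accept∈set)
'a' @ 5: {3,7,8,9}  (accept∈set)
'e' @ 6: {3,7,8,9}  (accept∈set)
'a' @ 7: {3,7,8,9}  (accept∈set)
'e' @ 8: {3,7,8,9}  (accept∈set)
after full input: {3,7,8,9}  (accept=3 in)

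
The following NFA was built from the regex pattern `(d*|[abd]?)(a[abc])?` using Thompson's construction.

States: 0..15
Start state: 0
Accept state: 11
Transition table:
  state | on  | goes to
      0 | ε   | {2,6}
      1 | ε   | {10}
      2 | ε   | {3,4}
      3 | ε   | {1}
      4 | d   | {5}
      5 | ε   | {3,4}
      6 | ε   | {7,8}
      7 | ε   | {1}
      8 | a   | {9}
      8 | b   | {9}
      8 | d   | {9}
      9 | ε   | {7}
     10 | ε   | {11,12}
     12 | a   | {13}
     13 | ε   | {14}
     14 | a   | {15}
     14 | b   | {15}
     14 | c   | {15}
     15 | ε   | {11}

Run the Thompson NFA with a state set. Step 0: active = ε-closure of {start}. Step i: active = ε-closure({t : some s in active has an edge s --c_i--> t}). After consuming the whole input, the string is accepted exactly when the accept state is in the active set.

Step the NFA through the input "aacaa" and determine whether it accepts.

Answer: REJECT

Derivation:
initial (ε-close {0}): {0,1,2,3,4,6,7,8,10,11,12}
'a' @ 1: {1,7,9,10,11,12,13,14}  [accepting]
'a' @ 2: {11,13,14,15}  [accepting]
'c' @ 3: {11,15}  [accepting]
'a' @ 4: {}  — no active states
rest 'a' ignored (set empty)
end set {} — state 11 not in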